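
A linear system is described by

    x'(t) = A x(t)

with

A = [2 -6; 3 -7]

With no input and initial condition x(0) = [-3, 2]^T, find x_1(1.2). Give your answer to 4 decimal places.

-2.9543

det(sI - A) = s^2 - (tr A)s + det A, with tr A = 2 + (-7) = -5 and det A = 2·(-7) - (-6)·3 = -14 - (-18) = 4.
So p(s) = det(sI - A) = s^2 + 5s + 4.
Factor s^2 + 5s + 4: two numbers with sum -5 and product 4 are -1 and -4, so s^2 + 5s + 4 = (s + 1)(s + 4).
Hence p(s) = (s + 1) (s + 4), with roots -4, -1.
The eigenvalues -4, -1 are distinct and real, so A is diagonalisable and x(t) = e^{At} x(0) = V diag(e^{λ_i t}) V^{-1} x(0), where the columns of V are the eigenvectors.
λ = -4: A - (-4)I = [[6, -6], [3, -3]]. Row 1 gives 6·v1 + (-6)·v2 = 0, so take v_1 = [1, 1]^T.
λ = -1: A - (-1)I = [[3, -6], [3, -6]]. Row 1 gives 3·v1 + (-6)·v2 = 0, so take v_2 = [2, 1]^T.
V = [v_1 v_2] = [[1, 2], [1, 1]] has det V = -1, so V^{-1} = adj(V)/det V = [[-1, 2], [1, -1]].
Modal coordinates z(0) = V^{-1} x(0): (-1)·(-3) + 2·2 = 7; 1·(-3) + (-1)·2 = -5; so z(0) = [7, -5]^T.
x_1(t) = Σ_i (v_i)_1 · z_i(0) · e^{λ_i t} (row 1 of V times the modal terms).
x_1(1.2) = 1·7·e^{-4·1.2} + 2·(-5)·e^{-1·1.2} = 7·0.008230 + (-10)·0.301194 = -2.9543.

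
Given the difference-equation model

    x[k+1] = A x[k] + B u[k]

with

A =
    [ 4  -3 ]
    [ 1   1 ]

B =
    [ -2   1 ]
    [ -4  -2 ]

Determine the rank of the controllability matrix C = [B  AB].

AB = [[4, 10], [-6, -1]]
Controllability matrix C = [B  AB] = [[-2, 1, 4, 10], [-4, -2, -6, -1]]
Take the 2×2 submatrix of C formed by columns 1, 2: [[-2, 1], [-4, -2]]. Its determinant is (-2)·(-2) - 1·(-4) = 4 - (-4) = 8 ≠ 0.
So rank(C) ≥ 2; since C has 2 rows, rank(C) = 2.
rank(C) = 2 = n, so the pair (A, B) is completely controllable.

2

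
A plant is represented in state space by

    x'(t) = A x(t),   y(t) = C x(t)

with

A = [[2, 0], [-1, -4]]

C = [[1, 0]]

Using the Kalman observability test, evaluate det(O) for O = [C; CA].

0

CA = [[2, 0]]
Observability matrix O = [C; CA] = [[1, 0], [2, 0]]
det(O) = 1·0 - 0·2 = 0 - 0 = 0
Since det(O) = 0, rank(O) < 2 and the system is not completely observable.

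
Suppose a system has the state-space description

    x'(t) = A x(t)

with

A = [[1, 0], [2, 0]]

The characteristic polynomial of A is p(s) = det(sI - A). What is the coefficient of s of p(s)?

-1

For a 2×2 matrix, det(sI - A) = s^2 - (tr A)s + det A.
tr A = 1, det A = 0.
So p(s) = s^2 - s.
The coefficient of s is -1.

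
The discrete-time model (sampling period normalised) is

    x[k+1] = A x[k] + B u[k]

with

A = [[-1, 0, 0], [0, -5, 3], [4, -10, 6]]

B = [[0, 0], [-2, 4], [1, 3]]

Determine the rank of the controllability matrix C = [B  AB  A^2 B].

2

AB = [[0, 0], [13, -11], [26, -22]]
A^2B = [[0, 0], [13, -11], [26, -22]]
Controllability matrix C = [B  AB  A^2B] = [[0, 0, 0, 0, 0, 0], [-2, 4, 13, -11, 13, -11], [1, 3, 26, -22, 26, -22]]
Row 1 of C is identically zero, so rank(C) ≤ 2.
The 2×2 minor from rows 2, 3, columns 1, 2 is (-2)·3 - 4·1 = -6 - 4 = -10 ≠ 0, so rank(C) = 2.
rank(C) = 2 < n = 3, so the pair (A, B) is not completely controllable.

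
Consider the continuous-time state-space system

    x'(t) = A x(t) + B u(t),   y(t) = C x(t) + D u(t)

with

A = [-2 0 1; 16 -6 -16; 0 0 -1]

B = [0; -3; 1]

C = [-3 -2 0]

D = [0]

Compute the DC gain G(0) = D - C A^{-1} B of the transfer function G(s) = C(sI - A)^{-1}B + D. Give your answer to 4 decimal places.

2.1667

G(0) = C(-A)^{-1}B + D = -C A^{-1} B + D.
det A = -12, so A^{-1} = (1/-12)·adj(A) = [[-1/2, 0, -1/2], [-4/3, -1/6, 4/3], [0, 0, -1]]
A^{-1} B = [-1/2, 11/6, -1]^T
C A^{-1} B = -13/6
G(0) = D - C A^{-1} B = 0 - (-13/6) = 13/6 ≈ 2.1667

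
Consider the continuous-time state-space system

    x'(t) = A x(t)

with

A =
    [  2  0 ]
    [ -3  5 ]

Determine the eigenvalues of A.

2, 5

det(sI - A) = s^2 - (tr A)s + det A, with tr A = 2 + 5 = 7 and det A = 2·5 - 0·(-3) = 10 - 0 = 10.
So p(s) = det(sI - A) = s^2 - 7s + 10.
Factor s^2 - 7s + 10: two numbers with sum 7 and product 10 are 5 and 2, so s^2 - 7s + 10 = (s - 5)(s - 2).
Hence p(s) = (s - 5) (s - 2), with roots 2, 5.
At least one eigenvalue has non-negative real part, so the system is not asymptotically stable.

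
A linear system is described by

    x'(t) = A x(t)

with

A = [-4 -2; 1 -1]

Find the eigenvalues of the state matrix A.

-3, -2

det(sI - A) = s^2 - (tr A)s + det A, with tr A = (-4) + (-1) = -5 and det A = (-4)·(-1) - (-2)·1 = 4 - (-2) = 6.
So p(s) = det(sI - A) = s^2 + 5s + 6.
Factor s^2 + 5s + 6: two numbers with sum -5 and product 6 are -2 and -3, so s^2 + 5s + 6 = (s + 2)(s + 3).
Hence p(s) = (s + 2) (s + 3), with roots -3, -2.
All eigenvalues have negative real part, so the system is asymptotically stable.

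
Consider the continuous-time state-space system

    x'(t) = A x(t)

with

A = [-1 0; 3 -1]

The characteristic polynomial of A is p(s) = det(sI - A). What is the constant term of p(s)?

For a 2×2 matrix, det(sI - A) = s^2 - (tr A)s + det A.
tr A = -2, det A = 1.
So p(s) = s^2 + 2s + 1.
The constant term is 1.

1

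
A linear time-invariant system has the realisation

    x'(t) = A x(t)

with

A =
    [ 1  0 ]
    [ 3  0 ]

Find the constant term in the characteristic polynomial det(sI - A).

For a 2×2 matrix, det(sI - A) = s^2 - (tr A)s + det A.
tr A = 1, det A = 0.
So p(s) = s^2 - s.
The constant term is 0.

0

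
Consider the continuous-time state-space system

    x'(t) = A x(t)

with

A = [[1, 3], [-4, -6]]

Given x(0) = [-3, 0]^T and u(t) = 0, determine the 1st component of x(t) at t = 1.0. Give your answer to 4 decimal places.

-1.1759

det(sI - A) = s^2 - (tr A)s + det A, with tr A = 1 + (-6) = -5 and det A = 1·(-6) - 3·(-4) = -6 - (-12) = 6.
So p(s) = det(sI - A) = s^2 + 5s + 6.
Factor s^2 + 5s + 6: two numbers with sum -5 and product 6 are -2 and -3, so s^2 + 5s + 6 = (s + 2)(s + 3).
Hence p(s) = (s + 2) (s + 3), with roots -3, -2.
The eigenvalues -3, -2 are distinct and real, so A is diagonalisable and x(t) = e^{At} x(0) = V diag(e^{λ_i t}) V^{-1} x(0), where the columns of V are the eigenvectors.
λ = -3: A - (-3)I = [[4, 3], [-4, -3]]. Row 1 gives 4·v1 + 3·v2 = 0, so take v_1 = [3, -4]^T.
λ = -2: A - (-2)I = [[3, 3], [-4, -4]]. Row 1 gives 3·v1 + 3·v2 = 0, so take v_2 = [1, -1]^T.
V = [v_1 v_2] = [[3, 1], [-4, -1]] has det V = 1, so V^{-1} = adj(V)/det V = [[-1, -1], [4, 3]].
Modal coordinates z(0) = V^{-1} x(0): (-1)·(-3) + (-1)·0 = 3; 4·(-3) + 3·0 = -12; so z(0) = [3, -12]^T.
x_1(t) = Σ_i (v_i)_1 · z_i(0) · e^{λ_i t} (row 1 of V times the modal terms).
x_1(1.0) = 3·3·e^{-3·1.0} + 1·(-12)·e^{-2·1.0} = 9·0.049787 + (-12)·0.135335 = -1.1759.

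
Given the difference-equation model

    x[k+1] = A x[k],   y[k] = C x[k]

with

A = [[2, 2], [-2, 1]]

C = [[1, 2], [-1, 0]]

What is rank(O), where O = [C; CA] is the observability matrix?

CA = [[-2, 4], [-2, -2]]
Observability matrix O = [C; CA] = [[1, 2], [-1, 0], [-2, 4], [-2, -2]]
Take the 2×2 submatrix of O formed by rows 1, 2: [[1, 2], [-1, 0]]. Its determinant is 1·0 - 2·(-1) = 0 - (-2) = 2 ≠ 0.
So rank(O) ≥ 2; since O has 2 columns, rank(O) = 2.
rank(O) = 2 = n, so the pair (A, C) is completely observable.

2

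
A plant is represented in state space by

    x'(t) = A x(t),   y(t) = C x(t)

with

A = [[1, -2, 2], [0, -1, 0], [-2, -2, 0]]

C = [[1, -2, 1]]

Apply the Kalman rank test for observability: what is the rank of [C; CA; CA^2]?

3

CA = [[-1, -2, 2]]
CA^2 = [[-5, 0, -2]]
Observability matrix O = [C; CA; CA^2] = [[1, -2, 1], [-1, -2, 2], [-5, 0, -2]]
det(O) = 1·((-2)·(-2) - 2·0) - (-2)·((-1)·(-2) - 2·(-5)) + 1·((-1)·0 - (-2)·(-5)) = 1·4 - (-2)·12 + 1·(-10) = 18 ≠ 0, so rank(O) = 3.
rank(O) = 3 = n, so the pair (A, C) is completely observable.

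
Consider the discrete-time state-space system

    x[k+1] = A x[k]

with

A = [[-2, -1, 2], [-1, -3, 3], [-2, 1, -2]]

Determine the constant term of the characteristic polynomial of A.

Expand det(zI - A) for the 3×3 matrix.
p(z) = z^3 + 7z^2 + 16z + 12.
(Check: constant term = det(-A) = (-1)^3 det A = 12; coefficient of z^2 = -tr A = 7.)
The constant term is 12.

12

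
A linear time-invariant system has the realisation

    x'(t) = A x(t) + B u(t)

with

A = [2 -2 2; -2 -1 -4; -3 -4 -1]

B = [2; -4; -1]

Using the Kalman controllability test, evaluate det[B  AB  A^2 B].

-1920

AB = [[10], [4], [11]]
A^2B = [[34], [-68], [-57]]
Controllability matrix C = [B  AB  A^2B] = [[2, 10, 34], [-4, 4, -68], [-1, 11, -57]]
Expanding along the first row, det(C) = 2·(4·(-57) - (-68)·11) - 10·((-4)·(-57) - (-68)·(-1)) + 34·((-4)·11 - 4·(-1)) = 2·520 - 10·160 + 34·(-40) = -1920
Since det(C) ≠ 0, rank(C) = 3 and the system is completely controllable.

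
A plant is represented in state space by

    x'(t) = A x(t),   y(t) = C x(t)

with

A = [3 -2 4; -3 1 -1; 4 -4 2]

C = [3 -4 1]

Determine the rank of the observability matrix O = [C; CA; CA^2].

3

CA = [[25, -14, 18]]
CA^2 = [[189, -136, 150]]
Observability matrix O = [C; CA; CA^2] = [[3, -4, 1], [25, -14, 18], [189, -136, 150]]
det(O) = 3·((-14)·150 - 18·(-136)) - (-4)·(25·150 - 18·189) + 1·(25·(-136) - (-14)·189) = 3·348 - (-4)·348 + 1·(-754) = 1682 ≠ 0, so rank(O) = 3.
rank(O) = 3 = n, so the pair (A, C) is completely observable.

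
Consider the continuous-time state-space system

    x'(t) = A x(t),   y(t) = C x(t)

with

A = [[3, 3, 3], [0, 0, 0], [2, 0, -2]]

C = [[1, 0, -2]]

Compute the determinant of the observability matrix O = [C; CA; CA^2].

CA = [[-1, 3, 7]]
CA^2 = [[11, -3, -17]]
Observability matrix O = [C; CA; CA^2] = [[1, 0, -2], [-1, 3, 7], [11, -3, -17]]
Expanding along the first row, det(O) = 1·(3·(-17) - 7·(-3)) - 0·((-1)·(-17) - 7·11) + (-2)·((-1)·(-3) - 3·11) = 1·(-30) - 0·(-60) + (-2)·(-30) = 30
Since det(O) ≠ 0, rank(O) = 3 and the system is completely observable.

30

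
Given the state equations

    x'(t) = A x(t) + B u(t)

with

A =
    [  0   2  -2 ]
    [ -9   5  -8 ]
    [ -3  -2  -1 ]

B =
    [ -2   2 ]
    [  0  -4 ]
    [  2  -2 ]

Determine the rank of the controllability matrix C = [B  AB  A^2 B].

AB = [[-4, -4], [2, -22], [4, 4]]
A^2B = [[-4, -52], [14, -106], [4, 52]]
Controllability matrix C = [B  AB  A^2B] = [[-2, 2, -4, -4, -4, -52], [0, -4, 2, -22, 14, -106], [2, -2, 4, 4, 4, 52]]
The rows r1, r2, r3 of C are linearly dependent: r1 + r3 = 0 (check each entry), so rank(C) ≤ 2.
The 2×2 minor from rows 1, 2, columns 1, 2 is (-2)·(-4) - 2·0 = 8 - 0 = 8 ≠ 0, so rank(C) = 2.
rank(C) = 2 < n = 3, so the pair (A, B) is not completely controllable.

2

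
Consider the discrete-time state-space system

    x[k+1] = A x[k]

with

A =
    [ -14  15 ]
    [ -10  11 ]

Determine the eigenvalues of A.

-4, 1

det(zI - A) = z^2 - (tr A)z + det A, with tr A = (-14) + 11 = -3 and det A = (-14)·11 - 15·(-10) = -154 - (-150) = -4.
So p(z) = det(zI - A) = z^2 + 3z - 4.
Factor z^2 + 3z - 4: two numbers with sum -3 and product -4 are 1 and -4, so z^2 + 3z - 4 = (z - 1)(z + 4).
Hence p(z) = (z - 1) (z + 4), with roots -4, 1.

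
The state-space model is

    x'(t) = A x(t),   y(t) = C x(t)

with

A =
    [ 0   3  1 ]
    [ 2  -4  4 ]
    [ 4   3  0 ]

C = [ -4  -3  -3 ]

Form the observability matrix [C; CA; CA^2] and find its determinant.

-90

CA = [[-18, -9, -16]]
CA^2 = [[-82, -66, -54]]
Observability matrix O = [C; CA; CA^2] = [[-4, -3, -3], [-18, -9, -16], [-82, -66, -54]]
Expanding along the first row, det(O) = (-4)·((-9)·(-54) - (-16)·(-66)) - (-3)·((-18)·(-54) - (-16)·(-82)) + (-3)·((-18)·(-66) - (-9)·(-82)) = (-4)·(-570) - (-3)·(-340) + (-3)·450 = -90
Since det(O) ≠ 0, rank(O) = 3 and the system is completely observable.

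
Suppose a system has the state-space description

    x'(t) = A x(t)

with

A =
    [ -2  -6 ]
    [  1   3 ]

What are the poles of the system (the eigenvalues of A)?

0, 1

det(sI - A) = s^2 - (tr A)s + det A, with tr A = (-2) + 3 = 1 and det A = (-2)·3 - (-6)·1 = -6 - (-6) = 0.
So p(s) = det(sI - A) = s^2 - s.
Factor s^2 - s: two numbers with sum 1 and product 0 are 1 and 0, so s^2 - s = s(s - 1).
Hence p(s) = s (s - 1), with roots 0, 1.
At least one eigenvalue has non-negative real part, so the system is not asymptotically stable.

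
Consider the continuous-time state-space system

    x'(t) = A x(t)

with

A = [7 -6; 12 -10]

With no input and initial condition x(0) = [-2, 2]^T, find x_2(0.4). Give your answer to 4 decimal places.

det(sI - A) = s^2 - (tr A)s + det A, with tr A = 7 + (-10) = -3 and det A = 7·(-10) - (-6)·12 = -70 - (-72) = 2.
So p(s) = det(sI - A) = s^2 + 3s + 2.
Factor s^2 + 3s + 2: two numbers with sum -3 and product 2 are -1 and -2, so s^2 + 3s + 2 = (s + 1)(s + 2).
Hence p(s) = (s + 1) (s + 2), with roots -2, -1.
The eigenvalues -2, -1 are distinct and real, so A is diagonalisable and x(t) = e^{At} x(0) = V diag(e^{λ_i t}) V^{-1} x(0), where the columns of V are the eigenvectors.
λ = -2: A - (-2)I = [[9, -6], [12, -8]]. Row 1 gives 9·v1 + (-6)·v2 = 0, so take v_1 = [2, 3]^T.
λ = -1: A - (-1)I = [[8, -6], [12, -9]]. Row 1 gives 8·v1 + (-6)·v2 = 0, so take v_2 = [3, 4]^T.
V = [v_1 v_2] = [[2, 3], [3, 4]] has det V = -1, so V^{-1} = adj(V)/det V = [[-4, 3], [3, -2]].
Modal coordinates z(0) = V^{-1} x(0): (-4)·(-2) + 3·2 = 14; 3·(-2) + (-2)·2 = -10; so z(0) = [14, -10]^T.
x_2(t) = Σ_i (v_i)_2 · z_i(0) · e^{λ_i t} (row 2 of V times the modal terms).
x_2(0.4) = 3·14·e^{-2·0.4} + 4·(-10)·e^{-1·0.4} = 42·0.449329 + (-40)·0.670320 = -7.9410.

-7.9410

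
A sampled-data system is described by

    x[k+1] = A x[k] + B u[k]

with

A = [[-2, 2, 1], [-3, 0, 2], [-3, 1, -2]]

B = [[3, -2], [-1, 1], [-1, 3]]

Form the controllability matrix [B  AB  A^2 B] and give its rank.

AB = [[-9, 9], [-11, 12], [-8, 1]]
A^2B = [[-12, 7], [11, -25], [32, -17]]
Controllability matrix C = [B  AB  A^2B] = [[3, -2, -9, 9, -12, 7], [-1, 1, -11, 12, 11, -25], [-1, 3, -8, 1, 32, -17]]
Take the 3×3 submatrix of C formed by columns 1, 2, 3: [[3, -2, -9], [-1, 1, -11], [-1, 3, -8]]. Its determinant is 3·(1·(-8) - (-11)·3) - (-2)·((-1)·(-8) - (-11)·(-1)) + (-9)·((-1)·3 - 1·(-1)) = 3·25 - (-2)·(-3) + (-9)·(-2) = 87 ≠ 0.
So rank(C) ≥ 3; since C has 3 rows, rank(C) = 3.
rank(C) = 3 = n, so the pair (A, B) is completely controllable.

3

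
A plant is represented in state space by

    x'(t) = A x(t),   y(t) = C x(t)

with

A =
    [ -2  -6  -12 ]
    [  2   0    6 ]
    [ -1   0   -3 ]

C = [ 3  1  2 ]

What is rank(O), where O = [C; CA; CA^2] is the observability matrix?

2

CA = [[-6, -18, -36]]
CA^2 = [[12, 36, 72]]
Observability matrix O = [C; CA; CA^2] = [[3, 1, 2], [-6, -18, -36], [12, 36, 72]]
The columns c1, c2, c3 of O are linearly dependent: -2·c2 + c3 = 0 (check each entry), so rank(O) ≤ 2.
The 2×2 minor from rows 1, 2, columns 1, 2 is 3·(-18) - 1·(-6) = -54 - (-6) = -48 ≠ 0, so rank(O) = 2.
rank(O) = 2 < n = 3, so the pair (A, C) is not completely observable.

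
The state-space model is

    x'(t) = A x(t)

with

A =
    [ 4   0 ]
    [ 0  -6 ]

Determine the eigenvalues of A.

det(sI - A) = s^2 - (tr A)s + det A, with tr A = 4 + (-6) = -2 and det A = 4·(-6) - 0·0 = -24 - 0 = -24.
So p(s) = det(sI - A) = s^2 + 2s - 24.
Factor s^2 + 2s - 24: two numbers with sum -2 and product -24 are 4 and -6, so s^2 + 2s - 24 = (s - 4)(s + 6).
Hence p(s) = (s - 4) (s + 6), with roots -6, 4.
At least one eigenvalue has non-negative real part, so the system is not asymptotically stable.

-6, 4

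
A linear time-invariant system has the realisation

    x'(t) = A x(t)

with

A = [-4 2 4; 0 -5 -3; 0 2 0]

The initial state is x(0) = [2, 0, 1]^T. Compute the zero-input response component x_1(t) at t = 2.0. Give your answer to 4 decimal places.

0.0503

det(sI - A) = s^3 - (tr A)s^2 + (M11 + M22 + M33)s - det A, where Mii is the 2×2 principal minor of A obtained by deleting row i and column i.
tr A = (-4) + (-5) + 0 = -9; M11 = (-5)·0 - (-3)·2 = 0 - (-6) = 6; M22 = (-4)·0 - 4·0 = 0 - 0 = 0; M33 = (-4)·(-5) - 2·0 = 20 - 0 = 20; sum of minors = 26.
det A = (-4)·((-5)·0 - (-3)·2) - 2·(0·0 - (-3)·0) + 4·(0·2 - (-5)·0) = (-4)·6 - 2·0 + 4·0 = -24.
So p(s) = det(sI - A) = s^3 + 9s^2 + 26s + 24.
Rational-root test: any integer root divides 24. Testing small divisors, s = -2 works: p(-2) = -8 + 36 + (-52) + 24 = 0, so (s + 2) is a factor.
Dividing, p(s) = (s + 2)(s^2 + 7s + 12).
Factor s^2 + 7s + 12: two numbers with sum -7 and product 12 are -3 and -4, so s^2 + 7s + 12 = (s + 3)(s + 4).
Hence p(s) = (s + 2) (s + 3) (s + 4), with roots -4, -3, -2.
The eigenvalues -4, -3, -2 are distinct and real, so A is diagonalisable and x(t) = e^{At} x(0) = V diag(e^{λ_i t}) V^{-1} x(0), where the columns of V are the eigenvectors.
λ = -4: A - (-4)I = [[0, 2, 4], [0, -1, -3], [0, 2, 4]]. v must be orthogonal to every row; (row 1) × (row 2) = [-2, 0, 0], so take v_1 = [1, 0, 0]^T.
λ = -3: A - (-3)I = [[-1, 2, 4], [0, -2, -3], [0, 2, 3]]. v must be orthogonal to every row; (row 1) × (row 2) = [2, -3, 2], so take v_2 = [-2, 3, -2]^T.
λ = -2: A - (-2)I = [[-2, 2, 4], [0, -3, -3], [0, 2, 2]]. v must be orthogonal to every row; (row 1) × (row 2) = [6, -6, 6], so take v_3 = [1, -1, 1]^T.
V = [v_1 v_2 v_3] = [[1, -2, 1], [0, 3, -1], [0, -2, 1]] has det V = 1, so V^{-1} = adj(V)/det V = [[1, 0, -1], [0, 1, 1], [0, 2, 3]].
Modal coordinates z(0) = V^{-1} x(0): 1·2 + 0·0 + (-1)·1 = 1; 0·2 + 1·0 + 1·1 = 1; 0·2 + 2·0 + 3·1 = 3; so z(0) = [1, 1, 3]^T.
x_1(t) = Σ_i (v_i)_1 · z_i(0) · e^{λ_i t} (row 1 of V times the modal terms).
x_1(2.0) = 1·1·e^{-4·2.0} + (-2)·1·e^{-3·2.0} + 1·3·e^{-2·2.0} = 1·0.000335 + (-2)·0.002479 + 3·0.018316 = 0.0503.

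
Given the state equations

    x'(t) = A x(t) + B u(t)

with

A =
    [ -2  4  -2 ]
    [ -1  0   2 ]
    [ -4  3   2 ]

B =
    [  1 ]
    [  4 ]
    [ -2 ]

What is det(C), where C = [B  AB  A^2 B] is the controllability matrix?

6099

AB = [[18], [-5], [4]]
A^2B = [[-64], [-10], [-79]]
Controllability matrix C = [B  AB  A^2B] = [[1, 18, -64], [4, -5, -10], [-2, 4, -79]]
Expanding along the first row, det(C) = 1·((-5)·(-79) - (-10)·4) - 18·(4·(-79) - (-10)·(-2)) + (-64)·(4·4 - (-5)·(-2)) = 1·435 - 18·(-336) + (-64)·6 = 6099
Since det(C) ≠ 0, rank(C) = 3 and the system is completely controllable.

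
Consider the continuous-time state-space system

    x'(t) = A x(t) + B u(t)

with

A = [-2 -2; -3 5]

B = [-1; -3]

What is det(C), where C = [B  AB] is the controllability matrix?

AB = [[8], [-12]]
Controllability matrix C = [B  AB] = [[-1, 8], [-3, -12]]
det(C) = (-1)·(-12) - 8·(-3) = 12 - (-24) = 36
Since det(C) ≠ 0, rank(C) = 2 and the system is completely controllable.

36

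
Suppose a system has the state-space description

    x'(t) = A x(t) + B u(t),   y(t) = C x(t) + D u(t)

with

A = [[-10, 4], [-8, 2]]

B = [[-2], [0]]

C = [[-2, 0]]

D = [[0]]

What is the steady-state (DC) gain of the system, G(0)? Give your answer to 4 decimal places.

G(0) = C(-A)^{-1}B + D = -C A^{-1} B + D.
det A = 12, so A^{-1} = (1/12)·adj(A) = [[1/6, -1/3], [2/3, -5/6]]
A^{-1} B = [-1/3, -4/3]^T
C A^{-1} B = 2/3
G(0) = D - C A^{-1} B = 0 - (2/3) = -2/3 ≈ -0.6667

-0.6667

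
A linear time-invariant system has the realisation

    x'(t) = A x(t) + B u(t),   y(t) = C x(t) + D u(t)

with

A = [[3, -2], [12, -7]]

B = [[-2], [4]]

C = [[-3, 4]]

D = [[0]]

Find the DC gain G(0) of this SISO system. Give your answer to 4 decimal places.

-26.0000

G(0) = C(-A)^{-1}B + D = -C A^{-1} B + D.
det A = 3, so A^{-1} = (1/3)·adj(A) = [[-7/3, 2/3], [-4, 1]]
A^{-1} B = [22/3, 12]^T
C A^{-1} B = 26
G(0) = D - C A^{-1} B = 0 - (26) = -26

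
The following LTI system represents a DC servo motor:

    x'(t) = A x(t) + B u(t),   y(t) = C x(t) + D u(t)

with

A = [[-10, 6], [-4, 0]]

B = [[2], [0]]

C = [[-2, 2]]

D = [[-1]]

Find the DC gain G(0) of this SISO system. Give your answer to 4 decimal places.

-1.6667

G(0) = C(-A)^{-1}B + D = -C A^{-1} B + D.
det A = 24, so A^{-1} = (1/24)·adj(A) = [[0, -1/4], [1/6, -5/12]]
A^{-1} B = [0, 1/3]^T
C A^{-1} B = 2/3
G(0) = D - C A^{-1} B = -1 - (2/3) = -5/3 ≈ -1.6667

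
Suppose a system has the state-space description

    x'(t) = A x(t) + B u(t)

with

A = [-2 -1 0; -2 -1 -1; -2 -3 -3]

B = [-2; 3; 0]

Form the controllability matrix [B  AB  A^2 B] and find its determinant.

-25

AB = [[1], [1], [-5]]
A^2B = [[-3], [2], [10]]
Controllability matrix C = [B  AB  A^2B] = [[-2, 1, -3], [3, 1, 2], [0, -5, 10]]
Expanding along the first row, det(C) = (-2)·(1·10 - 2·(-5)) - 1·(3·10 - 2·0) + (-3)·(3·(-5) - 1·0) = (-2)·20 - 1·30 + (-3)·(-15) = -25
Since det(C) ≠ 0, rank(C) = 3 and the system is completely controllable.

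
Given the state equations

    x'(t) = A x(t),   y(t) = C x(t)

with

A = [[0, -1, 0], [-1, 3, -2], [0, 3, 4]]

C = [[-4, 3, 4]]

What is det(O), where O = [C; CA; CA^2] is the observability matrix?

5684

CA = [[-3, 25, 10]]
CA^2 = [[-25, 108, -10]]
Observability matrix O = [C; CA; CA^2] = [[-4, 3, 4], [-3, 25, 10], [-25, 108, -10]]
Expanding along the first row, det(O) = (-4)·(25·(-10) - 10·108) - 3·((-3)·(-10) - 10·(-25)) + 4·((-3)·108 - 25·(-25)) = (-4)·(-1330) - 3·280 + 4·301 = 5684
Since det(O) ≠ 0, rank(O) = 3 and the system is completely observable.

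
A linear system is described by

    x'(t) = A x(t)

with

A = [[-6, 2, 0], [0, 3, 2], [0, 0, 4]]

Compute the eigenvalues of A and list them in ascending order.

-6, 3, 4

det(sI - A) = s^3 - (tr A)s^2 + (M11 + M22 + M33)s - det A, where Mii is the 2×2 principal minor of A obtained by deleting row i and column i.
tr A = (-6) + 3 + 4 = 1; M11 = 3·4 - 2·0 = 12 - 0 = 12; M22 = (-6)·4 - 0·0 = -24 - 0 = -24; M33 = (-6)·3 - 2·0 = -18 - 0 = -18; sum of minors = -30.
det A = (-6)·(3·4 - 2·0) - 2·(0·4 - 2·0) + 0·(0·0 - 3·0) = (-6)·12 - 2·0 + 0·0 = -72.
So p(s) = det(sI - A) = s^3 - s^2 - 30s + 72.
Rational-root test: any integer root divides 72. Testing small divisors, s = 3 works: p(3) = 27 + (-9) + (-90) + 72 = 0, so (s - 3) is a factor.
Dividing, p(s) = (s - 3)(s^2 + 2s - 24).
Factor s^2 + 2s - 24: two numbers with sum -2 and product -24 are 4 and -6, so s^2 + 2s - 24 = (s - 4)(s + 6).
Hence p(s) = (s - 4) (s - 3) (s + 6), with roots -6, 3, 4.
At least one eigenvalue has non-negative real part, so the system is not asymptotically stable.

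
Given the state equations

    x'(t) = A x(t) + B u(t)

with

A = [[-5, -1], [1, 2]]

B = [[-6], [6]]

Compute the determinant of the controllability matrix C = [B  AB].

-180

AB = [[24], [6]]
Controllability matrix C = [B  AB] = [[-6, 24], [6, 6]]
det(C) = (-6)·6 - 24·6 = -36 - 144 = -180
Since det(C) ≠ 0, rank(C) = 2 and the system is completely controllable.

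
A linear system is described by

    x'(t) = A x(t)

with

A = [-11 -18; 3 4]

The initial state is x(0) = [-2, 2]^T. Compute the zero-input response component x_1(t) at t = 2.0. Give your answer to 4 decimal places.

-0.1463

det(sI - A) = s^2 - (tr A)s + det A, with tr A = (-11) + 4 = -7 and det A = (-11)·4 - (-18)·3 = -44 - (-54) = 10.
So p(s) = det(sI - A) = s^2 + 7s + 10.
Factor s^2 + 7s + 10: two numbers with sum -7 and product 10 are -2 and -5, so s^2 + 7s + 10 = (s + 2)(s + 5).
Hence p(s) = (s + 2) (s + 5), with roots -5, -2.
The eigenvalues -5, -2 are distinct and real, so A is diagonalisable and x(t) = e^{At} x(0) = V diag(e^{λ_i t}) V^{-1} x(0), where the columns of V are the eigenvectors.
λ = -5: A - (-5)I = [[-6, -18], [3, 9]]. Row 1 gives (-6)·v1 + (-18)·v2 = 0, so take v_1 = [-3, 1]^T.
λ = -2: A - (-2)I = [[-9, -18], [3, 6]]. Row 1 gives (-9)·v1 + (-18)·v2 = 0, so take v_2 = [-2, 1]^T.
V = [v_1 v_2] = [[-3, -2], [1, 1]] has det V = -1, so V^{-1} = adj(V)/det V = [[-1, -2], [1, 3]].
Modal coordinates z(0) = V^{-1} x(0): (-1)·(-2) + (-2)·2 = -2; 1·(-2) + 3·2 = 4; so z(0) = [-2, 4]^T.
x_1(t) = Σ_i (v_i)_1 · z_i(0) · e^{λ_i t} (row 1 of V times the modal terms).
x_1(2.0) = (-3)·(-2)·e^{-5·2.0} + (-2)·4·e^{-2·2.0} = 6·0.000045 + (-8)·0.018316 = -0.1463.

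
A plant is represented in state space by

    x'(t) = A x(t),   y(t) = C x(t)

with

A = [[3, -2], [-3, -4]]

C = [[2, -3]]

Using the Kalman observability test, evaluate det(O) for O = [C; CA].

61

CA = [[15, 8]]
Observability matrix O = [C; CA] = [[2, -3], [15, 8]]
det(O) = 2·8 - (-3)·15 = 16 - (-45) = 61
Since det(O) ≠ 0, rank(O) = 2 and the system is completely observable.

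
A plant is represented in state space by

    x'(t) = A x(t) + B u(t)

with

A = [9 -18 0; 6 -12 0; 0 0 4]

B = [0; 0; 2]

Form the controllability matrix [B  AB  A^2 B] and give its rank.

AB = [[0], [0], [8]]
A^2B = [[0], [0], [32]]
Controllability matrix C = [B  AB  A^2B] = [[0, 0, 0], [0, 0, 0], [2, 8, 32]]
Every column of C is a scalar multiple of column 1 = [0, 0, 2] (multipliers 1, 4, 16), so the columns span a one-dimensional space.
C ≠ 0, hence rank(C) = 1.
rank(C) = 1 < n = 3, so the pair (A, B) is not completely controllable.

1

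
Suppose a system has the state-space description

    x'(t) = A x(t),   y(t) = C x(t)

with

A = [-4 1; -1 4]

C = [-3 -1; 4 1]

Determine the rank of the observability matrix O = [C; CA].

2

CA = [[13, -7], [-17, 8]]
Observability matrix O = [C; CA] = [[-3, -1], [4, 1], [13, -7], [-17, 8]]
Take the 2×2 submatrix of O formed by rows 1, 2: [[-3, -1], [4, 1]]. Its determinant is (-3)·1 - (-1)·4 = -3 - (-4) = 1 ≠ 0.
So rank(O) ≥ 2; since O has 2 columns, rank(O) = 2.
rank(O) = 2 = n, so the pair (A, C) is completely observable.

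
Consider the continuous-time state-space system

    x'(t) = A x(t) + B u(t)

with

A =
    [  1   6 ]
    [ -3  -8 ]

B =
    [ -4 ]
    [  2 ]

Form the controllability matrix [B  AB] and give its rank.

AB = [[8], [-4]]
Controllability matrix C = [B  AB] = [[-4, 8], [2, -4]]
Every column of C is a scalar multiple of column 1 = [-4, 2] (multipliers 1, -2), so the columns span a one-dimensional space.
C ≠ 0, hence rank(C) = 1.
rank(C) = 1 < n = 2, so the pair (A, B) is not completely controllable.

1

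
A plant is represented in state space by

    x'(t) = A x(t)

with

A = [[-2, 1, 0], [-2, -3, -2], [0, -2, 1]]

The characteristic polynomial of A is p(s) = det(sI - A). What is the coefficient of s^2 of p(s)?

Expand det(sI - A) for the 3×3 matrix.
p(s) = s^3 + 4s^2 - s - 16.
(Check: constant term = det(-A) = (-1)^3 det A = -16; coefficient of s^2 = -tr A = 4.)
The coefficient of s^2 is 4.

4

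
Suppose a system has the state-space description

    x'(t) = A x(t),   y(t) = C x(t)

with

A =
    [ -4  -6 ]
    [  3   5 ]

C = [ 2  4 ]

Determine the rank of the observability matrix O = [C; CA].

CA = [[4, 8]]
Observability matrix O = [C; CA] = [[2, 4], [4, 8]]
Every row of O is a scalar multiple of row 1 = [2, 4] (multipliers 1, 2), so the rows span a one-dimensional space.
O ≠ 0, hence rank(O) = 1.
rank(O) = 1 < n = 2, so the pair (A, C) is not completely observable.

1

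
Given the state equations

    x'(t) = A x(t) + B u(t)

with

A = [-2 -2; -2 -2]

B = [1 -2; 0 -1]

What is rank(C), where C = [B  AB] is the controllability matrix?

2

AB = [[-2, 6], [-2, 6]]
Controllability matrix C = [B  AB] = [[1, -2, -2, 6], [0, -1, -2, 6]]
Take the 2×2 submatrix of C formed by columns 1, 2: [[1, -2], [0, -1]]. Its determinant is 1·(-1) - (-2)·0 = -1 - 0 = -1 ≠ 0.
So rank(C) ≥ 2; since C has 2 rows, rank(C) = 2.
rank(C) = 2 = n, so the pair (A, B) is completely controllable.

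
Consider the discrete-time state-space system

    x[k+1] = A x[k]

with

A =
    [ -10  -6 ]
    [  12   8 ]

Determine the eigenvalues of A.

det(zI - A) = z^2 - (tr A)z + det A, with tr A = (-10) + 8 = -2 and det A = (-10)·8 - (-6)·12 = -80 - (-72) = -8.
So p(z) = det(zI - A) = z^2 + 2z - 8.
Factor z^2 + 2z - 8: two numbers with sum -2 and product -8 are 2 and -4, so z^2 + 2z - 8 = (z - 2)(z + 4).
Hence p(z) = (z - 2) (z + 4), with roots -4, 2.

-4, 2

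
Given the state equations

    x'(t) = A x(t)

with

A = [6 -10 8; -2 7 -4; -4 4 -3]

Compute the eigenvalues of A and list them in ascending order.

2, 3, 5

det(sI - A) = s^3 - (tr A)s^2 + (M11 + M22 + M33)s - det A, where Mii is the 2×2 principal minor of A obtained by deleting row i and column i.
tr A = 6 + 7 + (-3) = 10; M11 = 7·(-3) - (-4)·4 = -21 - (-16) = -5; M22 = 6·(-3) - 8·(-4) = -18 - (-32) = 14; M33 = 6·7 - (-10)·(-2) = 42 - 20 = 22; sum of minors = 31.
det A = 6·(7·(-3) - (-4)·4) - (-10)·((-2)·(-3) - (-4)·(-4)) + 8·((-2)·4 - 7·(-4)) = 6·(-5) - (-10)·(-10) + 8·20 = 30.
So p(s) = det(sI - A) = s^3 - 10s^2 + 31s - 30.
Rational-root test: any integer root divides -30. Testing small divisors, s = 2 works: p(2) = 8 + (-40) + 62 + (-30) = 0, so (s - 2) is a factor.
Dividing, p(s) = (s - 2)(s^2 - 8s + 15).
Factor s^2 - 8s + 15: two numbers with sum 8 and product 15 are 5 and 3, so s^2 - 8s + 15 = (s - 5)(s - 3).
Hence p(s) = (s - 5) (s - 3) (s - 2), with roots 2, 3, 5.
At least one eigenvalue has non-negative real part, so the system is not asymptotically stable.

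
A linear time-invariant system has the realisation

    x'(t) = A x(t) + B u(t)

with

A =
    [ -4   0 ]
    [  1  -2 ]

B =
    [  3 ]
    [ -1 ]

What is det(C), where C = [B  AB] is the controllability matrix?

3

AB = [[-12], [5]]
Controllability matrix C = [B  AB] = [[3, -12], [-1, 5]]
det(C) = 3·5 - (-12)·(-1) = 15 - 12 = 3
Since det(C) ≠ 0, rank(C) = 2 and the system is completely controllable.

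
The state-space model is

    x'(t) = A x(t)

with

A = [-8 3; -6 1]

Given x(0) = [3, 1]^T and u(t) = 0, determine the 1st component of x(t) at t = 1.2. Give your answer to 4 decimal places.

-0.1690

det(sI - A) = s^2 - (tr A)s + det A, with tr A = (-8) + 1 = -7 and det A = (-8)·1 - 3·(-6) = -8 - (-18) = 10.
So p(s) = det(sI - A) = s^2 + 7s + 10.
Factor s^2 + 7s + 10: two numbers with sum -7 and product 10 are -2 and -5, so s^2 + 7s + 10 = (s + 2)(s + 5).
Hence p(s) = (s + 2) (s + 5), with roots -5, -2.
The eigenvalues -5, -2 are distinct and real, so A is diagonalisable and x(t) = e^{At} x(0) = V diag(e^{λ_i t}) V^{-1} x(0), where the columns of V are the eigenvectors.
λ = -5: A - (-5)I = [[-3, 3], [-6, 6]]. Row 1 gives (-3)·v1 + 3·v2 = 0, so take v_1 = [1, 1]^T.
λ = -2: A - (-2)I = [[-6, 3], [-6, 3]]. Row 1 gives (-6)·v1 + 3·v2 = 0, so take v_2 = [1, 2]^T.
V = [v_1 v_2] = [[1, 1], [1, 2]] has det V = 1, so V^{-1} = adj(V)/det V = [[2, -1], [-1, 1]].
Modal coordinates z(0) = V^{-1} x(0): 2·3 + (-1)·1 = 5; (-1)·3 + 1·1 = -2; so z(0) = [5, -2]^T.
x_1(t) = Σ_i (v_i)_1 · z_i(0) · e^{λ_i t} (row 1 of V times the modal terms).
x_1(1.2) = 1·5·e^{-5·1.2} + 1·(-2)·e^{-2·1.2} = 5·0.002479 + (-2)·0.090718 = -0.1690.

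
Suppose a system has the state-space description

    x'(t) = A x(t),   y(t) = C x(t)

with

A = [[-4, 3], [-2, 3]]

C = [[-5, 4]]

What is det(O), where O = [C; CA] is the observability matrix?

CA = [[12, -3]]
Observability matrix O = [C; CA] = [[-5, 4], [12, -3]]
det(O) = (-5)·(-3) - 4·12 = 15 - 48 = -33
Since det(O) ≠ 0, rank(O) = 2 and the system is completely observable.

-33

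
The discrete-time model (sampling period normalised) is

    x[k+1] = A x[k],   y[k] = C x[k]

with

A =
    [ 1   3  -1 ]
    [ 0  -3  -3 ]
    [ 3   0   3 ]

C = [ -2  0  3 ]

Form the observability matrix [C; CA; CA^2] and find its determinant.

2925

CA = [[7, -6, 11]]
CA^2 = [[40, 39, 44]]
Observability matrix O = [C; CA; CA^2] = [[-2, 0, 3], [7, -6, 11], [40, 39, 44]]
Expanding along the first row, det(O) = (-2)·((-6)·44 - 11·39) - 0·(7·44 - 11·40) + 3·(7·39 - (-6)·40) = (-2)·(-693) - 0·(-132) + 3·513 = 2925
Since det(O) ≠ 0, rank(O) = 3 and the system is completely observable.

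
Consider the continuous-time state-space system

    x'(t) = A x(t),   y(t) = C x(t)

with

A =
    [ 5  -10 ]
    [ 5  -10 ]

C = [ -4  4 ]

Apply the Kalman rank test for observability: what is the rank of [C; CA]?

1

CA = [[0, 0]]
Observability matrix O = [C; CA] = [[-4, 4], [0, 0]]
Every row of O is a scalar multiple of row 1 = [-4, 4] (multipliers 1, 0), so the rows span a one-dimensional space.
O ≠ 0, hence rank(O) = 1.
rank(O) = 1 < n = 2, so the pair (A, C) is not completely observable.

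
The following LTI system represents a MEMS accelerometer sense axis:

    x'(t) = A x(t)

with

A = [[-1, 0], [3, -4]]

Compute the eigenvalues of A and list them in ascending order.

det(sI - A) = s^2 - (tr A)s + det A, with tr A = (-1) + (-4) = -5 and det A = (-1)·(-4) - 0·3 = 4 - 0 = 4.
So p(s) = det(sI - A) = s^2 + 5s + 4.
Factor s^2 + 5s + 4: two numbers with sum -5 and product 4 are -1 and -4, so s^2 + 5s + 4 = (s + 1)(s + 4).
Hence p(s) = (s + 1) (s + 4), with roots -4, -1.
All eigenvalues have negative real part, so the system is asymptotically stable.

-4, -1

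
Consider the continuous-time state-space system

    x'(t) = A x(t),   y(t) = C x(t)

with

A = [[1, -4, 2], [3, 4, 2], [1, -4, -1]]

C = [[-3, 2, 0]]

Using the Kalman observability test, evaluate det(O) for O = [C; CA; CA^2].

CA = [[3, 20, -2]]
CA^2 = [[61, 76, 48]]
Observability matrix O = [C; CA; CA^2] = [[-3, 2, 0], [3, 20, -2], [61, 76, 48]]
Expanding along the first row, det(O) = (-3)·(20·48 - (-2)·76) - 2·(3·48 - (-2)·61) + 0·(3·76 - 20·61) = (-3)·1112 - 2·266 + 0·(-992) = -3868
Since det(O) ≠ 0, rank(O) = 3 and the system is completely observable.

-3868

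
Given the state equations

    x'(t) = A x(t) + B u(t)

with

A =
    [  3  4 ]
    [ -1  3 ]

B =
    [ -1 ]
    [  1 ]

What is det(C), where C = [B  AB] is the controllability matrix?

AB = [[1], [4]]
Controllability matrix C = [B  AB] = [[-1, 1], [1, 4]]
det(C) = (-1)·4 - 1·1 = -4 - 1 = -5
Since det(C) ≠ 0, rank(C) = 2 and the system is completely controllable.

-5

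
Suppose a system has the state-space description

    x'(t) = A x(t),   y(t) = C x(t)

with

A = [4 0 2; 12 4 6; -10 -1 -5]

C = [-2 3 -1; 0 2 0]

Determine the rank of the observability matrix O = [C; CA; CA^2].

2

CA = [[38, 13, 19], [24, 8, 12]]
CA^2 = [[118, 33, 59], [72, 20, 36]]
Observability matrix O = [C; CA; CA^2] = [[-2, 3, -1], [0, 2, 0], [38, 13, 19], [24, 8, 12], [118, 33, 59], [72, 20, 36]]
The columns c1, c2, c3 of O are linearly dependent: -c1 + 2·c3 = 0 (check each entry), so rank(O) ≤ 2.
The 2×2 minor from rows 1, 2, columns 1, 2 is (-2)·2 - 3·0 = -4 - 0 = -4 ≠ 0, so rank(O) = 2.
rank(O) = 2 < n = 3, so the pair (A, C) is not completely observable.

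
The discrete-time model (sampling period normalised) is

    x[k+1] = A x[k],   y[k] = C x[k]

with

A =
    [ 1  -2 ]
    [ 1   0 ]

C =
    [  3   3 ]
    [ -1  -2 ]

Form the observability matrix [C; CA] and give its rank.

2

CA = [[6, -6], [-3, 2]]
Observability matrix O = [C; CA] = [[3, 3], [-1, -2], [6, -6], [-3, 2]]
Take the 2×2 submatrix of O formed by rows 1, 2: [[3, 3], [-1, -2]]. Its determinant is 3·(-2) - 3·(-1) = -6 - (-3) = -3 ≠ 0.
So rank(O) ≥ 2; since O has 2 columns, rank(O) = 2.
rank(O) = 2 = n, so the pair (A, C) is completely observable.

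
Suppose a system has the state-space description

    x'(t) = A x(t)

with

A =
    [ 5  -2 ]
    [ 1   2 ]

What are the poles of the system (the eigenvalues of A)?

det(sI - A) = s^2 - (tr A)s + det A, with tr A = 5 + 2 = 7 and det A = 5·2 - (-2)·1 = 10 - (-2) = 12.
So p(s) = det(sI - A) = s^2 - 7s + 12.
Factor s^2 - 7s + 12: two numbers with sum 7 and product 12 are 4 and 3, so s^2 - 7s + 12 = (s - 4)(s - 3).
Hence p(s) = (s - 4) (s - 3), with roots 3, 4.
At least one eigenvalue has non-negative real part, so the system is not asymptotically stable.

3, 4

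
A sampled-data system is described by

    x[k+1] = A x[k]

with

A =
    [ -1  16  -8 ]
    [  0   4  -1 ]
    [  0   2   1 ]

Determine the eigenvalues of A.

det(zI - A) = z^3 - (tr A)z^2 + (M11 + M22 + M33)z - det A, where Mii is the 2×2 principal minor of A obtained by deleting row i and column i.
tr A = (-1) + 4 + 1 = 4; M11 = 4·1 - (-1)·2 = 4 - (-2) = 6; M22 = (-1)·1 - (-8)·0 = -1 - 0 = -1; M33 = (-1)·4 - 16·0 = -4 - 0 = -4; sum of minors = 1.
det A = (-1)·(4·1 - (-1)·2) - 16·(0·1 - (-1)·0) + (-8)·(0·2 - 4·0) = (-1)·6 - 16·0 + (-8)·0 = -6.
So p(z) = det(zI - A) = z^3 - 4z^2 + z + 6.
Rational-root test: any integer root divides 6. Testing small divisors, z = -1 works: p(-1) = -1 + (-4) + (-1) + 6 = 0, so (z + 1) is a factor.
Dividing, p(z) = (z + 1)(z^2 - 5z + 6).
Factor z^2 - 5z + 6: two numbers with sum 5 and product 6 are 3 and 2, so z^2 - 5z + 6 = (z - 3)(z - 2).
Hence p(z) = (z - 3) (z - 2) (z + 1), with roots -1, 2, 3.

-1, 2, 3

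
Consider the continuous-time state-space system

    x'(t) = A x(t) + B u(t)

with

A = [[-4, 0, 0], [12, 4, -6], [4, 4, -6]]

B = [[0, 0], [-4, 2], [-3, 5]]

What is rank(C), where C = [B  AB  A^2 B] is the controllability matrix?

2

AB = [[0, 0], [2, -22], [2, -22]]
A^2B = [[0, 0], [-4, 44], [-4, 44]]
Controllability matrix C = [B  AB  A^2B] = [[0, 0, 0, 0, 0, 0], [-4, 2, 2, -22, -4, 44], [-3, 5, 2, -22, -4, 44]]
Row 1 of C is identically zero, so rank(C) ≤ 2.
The 2×2 minor from rows 2, 3, columns 1, 2 is (-4)·5 - 2·(-3) = -20 - (-6) = -14 ≠ 0, so rank(C) = 2.
rank(C) = 2 < n = 3, so the pair (A, B) is not completely controllable.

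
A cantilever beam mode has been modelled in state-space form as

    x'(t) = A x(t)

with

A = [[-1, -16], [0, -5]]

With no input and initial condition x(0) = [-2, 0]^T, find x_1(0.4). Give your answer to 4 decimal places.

det(sI - A) = s^2 - (tr A)s + det A, with tr A = (-1) + (-5) = -6 and det A = (-1)·(-5) - (-16)·0 = 5 - 0 = 5.
So p(s) = det(sI - A) = s^2 + 6s + 5.
Factor s^2 + 6s + 5: two numbers with sum -6 and product 5 are -1 and -5, so s^2 + 6s + 5 = (s + 1)(s + 5).
Hence p(s) = (s + 1) (s + 5), with roots -5, -1.
The eigenvalues -5, -1 are distinct and real, so A is diagonalisable and x(t) = e^{At} x(0) = V diag(e^{λ_i t}) V^{-1} x(0), where the columns of V are the eigenvectors.
λ = -5: A - (-5)I = [[4, -16], [0, 0]]. Row 1 gives 4·v1 + (-16)·v2 = 0, so take v_1 = [4, 1]^T.
λ = -1: A - (-1)I = [[0, -16], [0, -4]]. Row 1 gives 0·v1 + (-16)·v2 = 0, so take v_2 = [1, 0]^T.
V = [v_1 v_2] = [[4, 1], [1, 0]] has det V = -1, so V^{-1} = adj(V)/det V = [[0, 1], [1, -4]].
Modal coordinates z(0) = V^{-1} x(0): 0·(-2) + 1·0 = 0; 1·(-2) + (-4)·0 = -2; so z(0) = [0, -2]^T.
x_1(t) = Σ_i (v_i)_1 · z_i(0) · e^{λ_i t} (row 1 of V times the modal terms).
x_1(0.4) = 4·0·e^{-5·0.4} + 1·(-2)·e^{-1·0.4} = 0·0.135335 + (-2)·0.670320 = -1.3406.

-1.3406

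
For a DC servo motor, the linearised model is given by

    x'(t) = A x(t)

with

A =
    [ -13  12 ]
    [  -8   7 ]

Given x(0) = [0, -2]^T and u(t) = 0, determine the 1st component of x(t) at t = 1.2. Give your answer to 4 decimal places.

det(sI - A) = s^2 - (tr A)s + det A, with tr A = (-13) + 7 = -6 and det A = (-13)·7 - 12·(-8) = -91 - (-96) = 5.
So p(s) = det(sI - A) = s^2 + 6s + 5.
Factor s^2 + 6s + 5: two numbers with sum -6 and product 5 are -1 and -5, so s^2 + 6s + 5 = (s + 1)(s + 5).
Hence p(s) = (s + 1) (s + 5), with roots -5, -1.
The eigenvalues -5, -1 are distinct and real, so A is diagonalisable and x(t) = e^{At} x(0) = V diag(e^{λ_i t}) V^{-1} x(0), where the columns of V are the eigenvectors.
λ = -5: A - (-5)I = [[-8, 12], [-8, 12]]. Row 1 gives (-8)·v1 + 12·v2 = 0, so take v_1 = [3, 2]^T.
λ = -1: A - (-1)I = [[-12, 12], [-8, 8]]. Row 1 gives (-12)·v1 + 12·v2 = 0, so take v_2 = [-1, -1]^T.
V = [v_1 v_2] = [[3, -1], [2, -1]] has det V = -1, so V^{-1} = adj(V)/det V = [[1, -1], [2, -3]].
Modal coordinates z(0) = V^{-1} x(0): 1·0 + (-1)·(-2) = 2; 2·0 + (-3)·(-2) = 6; so z(0) = [2, 6]^T.
x_1(t) = Σ_i (v_i)_1 · z_i(0) · e^{λ_i t} (row 1 of V times the modal terms).
x_1(1.2) = 3·2·e^{-5·1.2} + (-1)·6·e^{-1·1.2} = 6·0.002479 + (-6)·0.301194 = -1.7923.

-1.7923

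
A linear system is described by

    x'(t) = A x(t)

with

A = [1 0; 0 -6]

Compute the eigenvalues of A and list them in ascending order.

det(sI - A) = s^2 - (tr A)s + det A, with tr A = 1 + (-6) = -5 and det A = 1·(-6) - 0·0 = -6 - 0 = -6.
So p(s) = det(sI - A) = s^2 + 5s - 6.
Factor s^2 + 5s - 6: two numbers with sum -5 and product -6 are 1 and -6, so s^2 + 5s - 6 = (s - 1)(s + 6).
Hence p(s) = (s - 1) (s + 6), with roots -6, 1.
At least one eigenvalue has non-negative real part, so the system is not asymptotically stable.

-6, 1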